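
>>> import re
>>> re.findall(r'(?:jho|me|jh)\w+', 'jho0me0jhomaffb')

['jho0me0jhomaffb']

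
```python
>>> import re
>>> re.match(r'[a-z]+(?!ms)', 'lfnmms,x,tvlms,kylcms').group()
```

Because the assertion is negative and zero-width, positions next to the forbidden text are skipped.
`re.match` won't scan ahead — the pattern has to work from the very first character.
The match spans [0:6] → 'lfnmms'.

'lfnmms'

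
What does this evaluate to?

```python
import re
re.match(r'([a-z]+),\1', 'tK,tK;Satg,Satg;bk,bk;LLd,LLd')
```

`re.match` won't scan ahead — the pattern has to work from the very first character.
Here the pattern fails at index 0, so the call returns None.

None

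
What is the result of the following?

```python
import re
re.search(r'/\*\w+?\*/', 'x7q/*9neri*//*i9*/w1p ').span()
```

(3, 12)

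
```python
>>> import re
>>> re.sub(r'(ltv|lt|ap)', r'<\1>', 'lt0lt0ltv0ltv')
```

'<lt>0<lt>0<ltv>0<ltv>'

`|` is ordered: at each position the engine commits to the first alternative that works.
`\1` in the replacement pulls in group 1's text for each match.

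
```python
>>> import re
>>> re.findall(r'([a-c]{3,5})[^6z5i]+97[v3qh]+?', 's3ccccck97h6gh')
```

This matches 3 to 5 of a character in [a-c] (captured); then one or more of any character except [6z5i], then the literal '97'; then one or more of one of [v3qh] (lazy).
Scanning left to right: at [2:11] match 'ccccck97h', group 1 = 'ccccc'.
With a single group, `findall` returns only what that group captured — 1 item.

['ccccc']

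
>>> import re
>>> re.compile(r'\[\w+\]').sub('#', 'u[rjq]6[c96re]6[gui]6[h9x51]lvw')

Matches: at [1:6] → '[rjq]'; at [7:14] → '[c96re]'; at [15:20] → '[gui]'; at [21:28] → '[h9x51]'.
`sub` substitutes '#' at each match site.

'u#6#6#6#lvw'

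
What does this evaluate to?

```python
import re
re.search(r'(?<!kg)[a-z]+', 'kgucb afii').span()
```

(0, 5)

The negative lookahead/lookbehind blocks any match where the forbidden context is present.
`re.search` tries every starting position until one works.
The match spans [0:5] → 'kgucb'.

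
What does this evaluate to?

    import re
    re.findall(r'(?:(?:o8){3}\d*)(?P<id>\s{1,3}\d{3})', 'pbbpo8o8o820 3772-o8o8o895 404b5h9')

[' 377', ' 404']

Pattern: the literal 'o8' repeated 3 times, then zero or more of a digit (non-capturing group); then 1 to 3 of whitespace, then exactly 3 of a digit (captured as 'id').
Scanning left to right: at [4:16] match 'o8o8o820 377', group 1 = ' 377'; at [18:30] match 'o8o8o895 404', group 1 = ' 404'.
One capturing group, so `findall` returns just the captured substring from each match — 2 in all.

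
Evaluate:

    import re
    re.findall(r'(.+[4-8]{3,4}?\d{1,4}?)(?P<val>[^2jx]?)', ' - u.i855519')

[(' - u.i85551', '9')]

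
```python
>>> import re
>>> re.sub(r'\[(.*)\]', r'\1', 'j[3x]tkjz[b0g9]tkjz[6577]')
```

'j3x]tkjz[b0g9]tkjz[6577'

Matches: at [1:25] → '[3x]tkjz[b0g9]tkjz[6577]'.
`\1` in the replacement pulls in group 1's text for each match.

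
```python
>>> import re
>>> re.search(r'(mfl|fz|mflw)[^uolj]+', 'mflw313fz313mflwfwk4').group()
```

The match spans [0:14] → 'mflw313fz313mf'.

'mflw313fz313mf'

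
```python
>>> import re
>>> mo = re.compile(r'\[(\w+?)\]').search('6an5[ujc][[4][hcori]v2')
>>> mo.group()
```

'[ujc]'

`re.search` tries every starting position until one works.
The match spans [4:9] → '[ujc]'.
Captured: group 1 = 'ujc'.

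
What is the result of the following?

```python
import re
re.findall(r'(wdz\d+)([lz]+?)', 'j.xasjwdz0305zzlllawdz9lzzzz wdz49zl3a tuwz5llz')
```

[('wdz0305', 'z'), ('wdz9', 'l'), ('wdz49', 'z')]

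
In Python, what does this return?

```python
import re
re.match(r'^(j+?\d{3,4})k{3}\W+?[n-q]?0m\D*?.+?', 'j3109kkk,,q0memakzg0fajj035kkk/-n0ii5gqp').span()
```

The pattern matches anchored at the start of the string; then one or more of the literal 'j' (lazy), then 3 to 4 of a digit (captured); then exactly 3 of a literal 'k', then one or more of a non-word character (lazy), then optionally a character in [n-q]; then the literal '0m', then zero or more of a non-digit (lazy), then one or more of any character (lazy).
With the lazy modifier that quantifier settles for the fewest repetitions that let the rest of the pattern succeed (the atoms after it are unaffected and can still be greedy).
`re.match` won't scan ahead — the pattern has to work from the very first character.
The match spans [0:14] → 'j3109kkk,,q0me'.
Captured: group 1 = 'j3109'.

(0, 14)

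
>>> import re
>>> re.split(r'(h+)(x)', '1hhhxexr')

['1', 'hhh', 'x', 'exr']

Pattern: one or more of a literal 'h' (captured); then a literal 'x' (captured).
The group in the pattern means `split` returns the separators' captures alongside the pieces.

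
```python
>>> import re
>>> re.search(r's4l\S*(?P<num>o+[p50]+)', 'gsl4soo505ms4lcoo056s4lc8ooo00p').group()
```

's4lcoo056s4lc8ooo00p'

The pattern matches a literal 's'; then the literal '4l', then zero or more of a non-whitespace character; then one or more of a literal 'o', then one or more of one of [p50] (captured as 'num').
The match spans [11:31] → 's4lcoo056s4lc8ooo00p'.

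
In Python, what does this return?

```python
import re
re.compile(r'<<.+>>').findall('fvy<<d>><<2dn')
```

['<<d>>']

No capturing groups, so `findall` returns the 1 full match string.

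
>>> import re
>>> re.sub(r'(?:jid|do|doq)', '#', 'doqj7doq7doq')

Alternation tries branches left to right and keeps the first one that lets the overall match succeed at that position.
Matches: at [0:2] → 'do'; at [5:7] → 'do'; at [9:11] → 'do'.
Each match is replaced by '#'.

'#qj7#q7#q'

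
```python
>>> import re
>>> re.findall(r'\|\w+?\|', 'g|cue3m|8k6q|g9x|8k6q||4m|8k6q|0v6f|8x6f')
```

Walking the string: at [1:8] → '|cue3m|'; at [12:17] → '|g9x|'; at [22:26] → '|4m|'; at [30:36] → '|0v6f|'.
Since nothing is captured, `findall` lists the 4 matched substrings directly.

['|cue3m|', '|g9x|', '|4m|', '|0v6f|']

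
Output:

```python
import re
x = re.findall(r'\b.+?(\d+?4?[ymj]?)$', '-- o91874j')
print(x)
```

Lazy quantifiers expand one character at a time until the remainder of the pattern can match.
With a single group, `findall` returns only what that group captured — 1 item.

['91874j']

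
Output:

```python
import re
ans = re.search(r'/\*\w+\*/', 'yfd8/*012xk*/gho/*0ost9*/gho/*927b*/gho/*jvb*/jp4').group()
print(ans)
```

/*012xk*/

The match spans [4:13] → '/*012xk*/'.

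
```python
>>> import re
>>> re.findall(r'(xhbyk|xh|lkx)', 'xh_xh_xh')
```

`findall` collects group 1 from each match (3 total).

['xh', 'xh', 'xh']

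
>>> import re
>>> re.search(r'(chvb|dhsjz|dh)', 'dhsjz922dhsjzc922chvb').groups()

('dhsjz',)

The match spans [0:5] → 'dhsjz'.
Captured: group 1 = 'dhsjz'.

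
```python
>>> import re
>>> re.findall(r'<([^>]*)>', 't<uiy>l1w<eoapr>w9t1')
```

Walking the string: at [1:6] match '<uiy>', group 1 = 'uiy'; at [9:16] match '<eoapr>', group 1 = 'eoapr'.
Because there's exactly one group, `findall` drops the full match and keeps group 1 from each hit.

['uiy', 'eoapr']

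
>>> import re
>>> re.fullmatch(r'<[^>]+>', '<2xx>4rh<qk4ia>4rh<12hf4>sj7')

None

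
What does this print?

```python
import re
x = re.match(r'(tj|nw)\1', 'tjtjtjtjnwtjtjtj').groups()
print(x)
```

('tj',)

The match spans [0:4] → 'tjtj'.
Captured: group 1 = 'tj'.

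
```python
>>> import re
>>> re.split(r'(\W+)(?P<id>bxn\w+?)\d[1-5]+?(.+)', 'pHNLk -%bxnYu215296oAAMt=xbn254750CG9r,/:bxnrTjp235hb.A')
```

Because the quantifier is non-greedy, it stops expanding at the earliest point where the rest of the pattern can succeed.
Because the pattern has a capturing group, `split` also inserts each captured text between the pieces.

['pHNLk', ' -%', 'bxnYu', '5296oAAMt=xbn254750CG9r,/:bxnrTjp235hb.A', '']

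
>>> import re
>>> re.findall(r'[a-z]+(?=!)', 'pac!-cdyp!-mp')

['pac', 'cdyp']

The `(?=…)`/`(?<=…)` assertion just peeks at neighbouring text; it doesn't advance the match position.
Walking the string: at [0:3] → 'pac'; at [5:9] → 'cdyp'.
No capturing groups, so `findall` returns the 2 full match strings.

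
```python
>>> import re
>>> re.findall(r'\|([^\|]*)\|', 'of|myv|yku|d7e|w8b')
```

['myv', 'd7e']

Scanning left to right: at [2:7] match '|myv|', group 1 = 'myv'; at [10:15] match '|d7e|', group 1 = 'd7e'.
`findall` collects group 1 from each match (2 total).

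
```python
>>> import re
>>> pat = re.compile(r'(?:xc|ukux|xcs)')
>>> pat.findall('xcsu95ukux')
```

Alternation tries branches left to right and keeps the first one that lets the overall match succeed at that position.
Walking the string: at [0:2] → 'xc'; at [6:10] → 'ukux'.
No capturing groups, so `findall` returns the 2 full match strings.

['xc', 'ukux']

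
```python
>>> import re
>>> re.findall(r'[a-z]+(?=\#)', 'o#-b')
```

The positive lookaround only admits positions where the adjacent text matches; those characters stay outside the span.
Scanning left to right: at [0:1] → 'o'.
`findall` yields the raw match text (1 of them) because the pattern has no groups.

['o']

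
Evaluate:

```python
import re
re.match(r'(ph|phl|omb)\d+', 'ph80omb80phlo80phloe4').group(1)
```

`re.match` won't scan ahead — the pattern has to work from the very first character.
The match spans [0:4] → 'ph80'.
Captured: group 1 = 'ph'.

'ph'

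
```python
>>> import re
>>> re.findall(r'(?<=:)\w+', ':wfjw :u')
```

['wfjw', 'u']

Because the assertion is zero-width, the text it checks is not consumed and won't appear in the result.
`findall` yields the raw match text (2 of them) because the pattern has no groups.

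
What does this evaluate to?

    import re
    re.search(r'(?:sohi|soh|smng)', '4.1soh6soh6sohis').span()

(3, 6)

`search` walks the string left to right and returns the first match it finds.
The match spans [3:6] → 'soh'.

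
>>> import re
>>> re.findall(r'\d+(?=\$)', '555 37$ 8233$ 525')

The lookaround is zero-width — it requires the adjacent text to match without consuming it, so the asserted text isn't part of the match.
Matches: at [4:6] → '37'; at [8:12] → '8233'.
`findall` yields the raw match text (2 of them) because the pattern has no groups.

['37', '8233']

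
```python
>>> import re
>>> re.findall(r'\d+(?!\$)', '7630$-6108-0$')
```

Because the assertion is negative and zero-width, positions next to the forbidden text are skipped.
Matches: at [0:3] → '763'; at [6:10] → '6108'.
Since nothing is captured, `findall` lists the 2 matched substrings directly.

['763', '6108']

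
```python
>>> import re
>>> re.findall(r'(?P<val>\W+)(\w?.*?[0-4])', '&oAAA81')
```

[('&', 'oAAA81')]

The pattern matches one or more of a non-word character (captured as 'val'); then optionally a word character, then zero or more of any character (lazy), then a character in [0-4] (captured).
Multiple groups make `findall` return tuples — one 2-tuple for the one match.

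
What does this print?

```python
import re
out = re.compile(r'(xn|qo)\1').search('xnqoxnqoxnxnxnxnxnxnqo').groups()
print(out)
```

The match spans [8:12] → 'xnxn'.
Captured: group 1 = 'xn'.

('xn',)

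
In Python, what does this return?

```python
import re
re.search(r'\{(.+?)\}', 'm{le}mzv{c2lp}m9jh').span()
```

The `?` after the quantifier makes it lazy — it takes as little as possible before letting the rest of the pattern try.
The match spans [1:5] → '{le}'.

(1, 5)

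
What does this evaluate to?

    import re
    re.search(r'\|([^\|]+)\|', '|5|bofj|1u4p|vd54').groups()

('5',)

Unlike `match`, `search` isn't anchored — it looks for the pattern anywhere in the string.
The match spans [0:3] → '|5|'.
Captured: group 1 = '5'.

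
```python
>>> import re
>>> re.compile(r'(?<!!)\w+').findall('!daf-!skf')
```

['af', 'kf']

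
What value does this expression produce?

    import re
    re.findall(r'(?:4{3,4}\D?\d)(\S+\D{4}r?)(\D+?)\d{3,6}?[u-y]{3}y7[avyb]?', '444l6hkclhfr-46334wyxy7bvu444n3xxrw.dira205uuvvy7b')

This matches 3 to 4 of a literal '4', then optionally a non-digit, then a digit (non-capturing group); then one or more of a non-whitespace character, then exactly 4 of a non-digit, then optionally the literal 'r' (captured); then one or more of a non-digit (lazy) (captured); then 3 to 6 of a digit (lazy), then exactly 3 of a character in [u-y], then the literal 'y7'; then optionally one of [avyb].
Scanning left to right: at [0:24] match '444l6hkclhfr-46334wyxy7b', groups = ('hkclhfr', '-').
`findall` packs the 2 group values into a tuple for every match.

[('hkclhfr', '-')]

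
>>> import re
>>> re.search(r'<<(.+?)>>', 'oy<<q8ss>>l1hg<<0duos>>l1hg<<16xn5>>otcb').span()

Because the quantifier is non-greedy, it stops expanding at the earliest point where the rest of the pattern can succeed.
`re.search` tries every starting position until one works.
The match spans [2:10] → '<<q8ss>>'.
Captured: group 1 = 'q8ss'.

(2, 10)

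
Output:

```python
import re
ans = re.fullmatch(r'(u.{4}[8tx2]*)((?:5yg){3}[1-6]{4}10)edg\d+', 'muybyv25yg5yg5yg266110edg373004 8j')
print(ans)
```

None

`re.fullmatch` is like wrapping the pattern in `^…$` (in single-line mode).
Here the pattern can't cover the whole string, so the call returns None.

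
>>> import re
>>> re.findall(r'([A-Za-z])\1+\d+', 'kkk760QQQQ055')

`\1` is not a pattern — it's the concrete string captured by group 1, re-applied verbatim.
One capturing group, so `findall` returns just the captured substring from each match — 2 in all.

['k', 'Q']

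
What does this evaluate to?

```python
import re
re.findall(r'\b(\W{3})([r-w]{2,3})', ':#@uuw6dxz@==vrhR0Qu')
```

Pattern: a word boundary (`\b`, zero-width); then exactly 3 of a non-word character (captured); then 2 to 3 of a character in [r-w] (captured).
Walking the string: at [10:15] match '@==vr', groups = ('@==', 'vr').
`findall` packs the 2 group values into a tuple for every match.

[('@==', 'vr')]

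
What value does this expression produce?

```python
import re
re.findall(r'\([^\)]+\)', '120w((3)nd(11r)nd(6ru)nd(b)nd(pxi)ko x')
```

['((3)', '(11r)', '(6ru)', '(b)', '(pxi)']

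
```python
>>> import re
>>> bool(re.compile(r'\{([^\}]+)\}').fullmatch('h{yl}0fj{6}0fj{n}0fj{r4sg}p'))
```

False

`fullmatch` succeeds only if the pattern covers the string from start to end.
Here there's no way to consume every character, so the call returns None, and `bool(None)` is False.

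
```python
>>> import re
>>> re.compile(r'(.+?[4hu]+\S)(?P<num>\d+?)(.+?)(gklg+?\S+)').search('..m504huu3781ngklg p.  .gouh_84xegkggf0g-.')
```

The pattern matches one or more of any character (lazy), then one or more of one of [4hu], then a non-whitespace character (captured); then one or more of a digit (lazy) (captured as 'num'); then one or more of any character (lazy) (captured); then the literal 'gkl', then one or more of a literal 'g' (lazy), then one or more of a non-whitespace character (captured).
`re.search` scans for the first position where the pattern succeeds.
Here the pattern never matches, so the call returns None.

None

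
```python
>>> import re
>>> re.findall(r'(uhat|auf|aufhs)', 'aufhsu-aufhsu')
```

`|` is ordered: at each position the engine commits to the first alternative that works.
Because there's exactly one group, `findall` drops the full match and keeps group 1 from each hit.

['auf', 'auf']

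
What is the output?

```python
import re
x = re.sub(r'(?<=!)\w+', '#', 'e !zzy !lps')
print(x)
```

e !# !#

The positive lookaround only admits positions where the adjacent text matches; those characters stay outside the span.
Every occurrence is swapped for '#'.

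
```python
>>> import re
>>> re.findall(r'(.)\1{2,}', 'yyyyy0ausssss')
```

['y', 's']

`\1` has to match the exact text group 1 already captured.
Matches: at [0:5] match 'yyyyy', group 1 = 'y'; at [8:13] match 'sssss', group 1 = 's'.
With a single group, `findall` returns only what that group captured — 2 items.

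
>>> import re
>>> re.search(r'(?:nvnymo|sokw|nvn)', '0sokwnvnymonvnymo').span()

(1, 5)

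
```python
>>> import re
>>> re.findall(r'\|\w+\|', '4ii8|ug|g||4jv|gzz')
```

Scanning left to right: at [4:8] → '|ug|'; at [10:15] → '|4jv|'.
No capturing groups, so `findall` returns the 2 full match strings.

['|ug|', '|4jv|']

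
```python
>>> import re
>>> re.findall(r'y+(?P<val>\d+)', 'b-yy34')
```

['34']

The pattern matches one or more of a literal 'y'; then one or more of a digit (captured as 'val').
Scanning left to right: at [2:6] match 'yy34', group 1 = '34'.
One capturing group, so `findall` returns just the captured substring from the one match — 1 in all.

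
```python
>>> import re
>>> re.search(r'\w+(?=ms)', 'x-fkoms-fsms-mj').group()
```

'fko'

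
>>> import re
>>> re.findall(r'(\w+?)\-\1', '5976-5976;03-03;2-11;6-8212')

['5976', '03']

`\1` has to match the exact text group 1 already captured.
Scanning left to right: at [0:9] match '5976-5976', group 1 = '5976'; at [10:15] match '03-03', group 1 = '03'.
With a single group, `findall` returns only what that group captured — 2 items.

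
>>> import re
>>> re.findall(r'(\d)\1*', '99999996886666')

['9', '6', '8', '6']

`\1` has to match the exact text group 1 already captured.
With a single group, `findall` returns only what that group captured — 4 items.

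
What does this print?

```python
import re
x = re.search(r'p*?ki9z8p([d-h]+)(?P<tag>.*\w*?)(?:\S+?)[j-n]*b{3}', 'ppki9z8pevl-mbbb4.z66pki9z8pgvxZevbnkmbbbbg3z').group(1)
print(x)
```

e

The pattern matches zero or more of a literal 'p' (lazy), then the literal 'ki9', then the literal 'z8p'; then one or more of a character in [d-h] (captured); then zero or more of any character, then zero or more of a word character (lazy) (captured as 'tag'); then one or more of a non-whitespace character (lazy) (non-capturing group); then zero or more of a character in [j-n], then exactly 3 of the literal 'b'.
`re.search` tries every starting position until one works.
The match spans [0:42] → 'ppki9z8pevl-mbbb4.z66pki9z8pgvxZevbnkmbbbb'.
Captured: group 1 = 'e', group 2 = 'vl-mbbb4.z66pki9z8pgvxZevbnkm'.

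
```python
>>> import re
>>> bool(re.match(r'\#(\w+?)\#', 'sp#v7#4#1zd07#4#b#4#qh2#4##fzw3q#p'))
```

With `match`, the pattern is implicitly anchored at the beginning.
Here the pattern fails at index 0, so the call returns None, and `bool(None)` is False.

False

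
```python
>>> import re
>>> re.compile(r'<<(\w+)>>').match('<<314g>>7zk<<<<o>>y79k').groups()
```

`match` is anchored at position 0; if the pattern doesn't fit there, it returns None.
The match spans [0:8] → '<<314g>>'.
Captured: group 1 = '314g'.

('314g',)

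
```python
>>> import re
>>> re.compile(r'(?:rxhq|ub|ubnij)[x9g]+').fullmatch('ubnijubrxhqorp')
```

None

`re.fullmatch` requires the pattern to consume the entire string.
Here there's no way to consume every character, so the call returns None.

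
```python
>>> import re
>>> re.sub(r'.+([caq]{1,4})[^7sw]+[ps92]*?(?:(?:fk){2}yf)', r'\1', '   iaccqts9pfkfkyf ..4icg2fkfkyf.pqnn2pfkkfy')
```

'c.pqnn2pfkkfy'

The pattern matches one or more of any character; then 1 to 4 of one of [caq] (captured); then one or more of any character except [7sw]; then zero or more of one of [ps92] (lazy); then the literal 'fk' repeated 2 times, then the literal 'yf' (non-capturing group).
Matches: at [0:32] → '   iaccqts9pfkfkyf ..4icg2fkfkyf'.
The replacement refers to a captured group, so each match is rewritten using its own captured text.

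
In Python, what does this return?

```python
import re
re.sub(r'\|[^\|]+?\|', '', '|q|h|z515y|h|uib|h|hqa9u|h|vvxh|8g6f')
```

'hhhh8g6f'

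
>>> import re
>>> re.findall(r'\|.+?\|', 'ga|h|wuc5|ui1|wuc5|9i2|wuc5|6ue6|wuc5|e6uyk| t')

With the lazy modifier that quantifier settles for the fewest repetitions that let the rest of the pattern succeed (the atoms after it are unaffected and can still be greedy).
With no groups in the pattern, `findall` gives back each whole match — 5 here.

['|h|', '|ui1|', '|9i2|', '|6ue6|', '|e6uyk|']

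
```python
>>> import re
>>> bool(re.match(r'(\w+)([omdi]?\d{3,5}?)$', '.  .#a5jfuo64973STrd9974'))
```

False

With `match`, the pattern is implicitly anchored at the beginning.
Here the pattern fails at index 0, so the call returns None, and `bool(None)` is False.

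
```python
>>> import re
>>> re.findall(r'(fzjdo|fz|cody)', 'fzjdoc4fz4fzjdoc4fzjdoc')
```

['fzjdo', 'fz', 'fzjdo', 'fzjdo']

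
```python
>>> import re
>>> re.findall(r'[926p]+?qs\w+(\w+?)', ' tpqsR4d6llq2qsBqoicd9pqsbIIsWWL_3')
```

['3']

The pattern matches one or more of one of [926p] (lazy), then the literal 'qs'; then one or more of a word character; then one or more of a word character (lazy) (captured).
`findall` collects group 1 from the one match (1 total).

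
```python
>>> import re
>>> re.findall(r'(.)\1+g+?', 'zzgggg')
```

['z', 'g']

The backreference `\1` re-matches whatever the first group consumed, character for character.
Walking the string: at [0:3] match 'zzg', group 1 = 'z'; at [3:6] match 'ggg', group 1 = 'g'.
With a single group, `findall` returns only what that group captured — 2 items.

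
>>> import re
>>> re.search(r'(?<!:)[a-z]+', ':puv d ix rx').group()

'uv'

The negative lookahead/lookbehind blocks any match where the forbidden context is present.
The match spans [2:4] → 'uv'.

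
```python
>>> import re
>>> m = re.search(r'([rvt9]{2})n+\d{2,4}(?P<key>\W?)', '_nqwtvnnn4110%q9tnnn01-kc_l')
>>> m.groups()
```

('tv', '%')

The match spans [4:14] → 'tvnnn4110%'.
Captured: group 1 = 'tv', group 2 = '%'.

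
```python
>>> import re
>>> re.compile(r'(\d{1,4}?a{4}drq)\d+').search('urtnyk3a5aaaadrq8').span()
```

(8, 17)

Pattern: 1 to 4 of a digit (lazy), then exactly 4 of a literal 'a', then the literal 'drq' (captured); then one or more of a digit.
Unlike `match`, `search` isn't anchored — it looks for the pattern anywhere in the string.
The match spans [8:17] → '5aaaadrq8'.
Captured: group 1 = '5aaaadrq'.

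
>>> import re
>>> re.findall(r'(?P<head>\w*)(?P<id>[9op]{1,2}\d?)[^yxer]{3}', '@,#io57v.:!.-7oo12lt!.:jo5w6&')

The pattern matches zero or more of a word character (captured as 'head'); then 1 to 2 of one of [9op], then optionally a digit (captured as 'id'); then exactly 3 of any character except [yxer].
Scanning left to right: at [3:9] match 'io57v.', groups = ('i', 'o5'); at [13:20] match '7oo12lt', groups = ('7o', 'o1'); at [23:29] match 'jo5w6&', groups = ('j', 'o5').
With 2 capturing groups, `findall` returns a 2-tuple per match.

[('i', 'o5'), ('7o', 'o1'), ('j', 'o5')]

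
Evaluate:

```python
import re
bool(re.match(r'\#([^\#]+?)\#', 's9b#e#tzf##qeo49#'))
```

False

`match` is anchored at position 0; if the pattern doesn't fit there, it returns None.
Here the pattern fails at index 0, so the call returns None, and `bool(None)` is False.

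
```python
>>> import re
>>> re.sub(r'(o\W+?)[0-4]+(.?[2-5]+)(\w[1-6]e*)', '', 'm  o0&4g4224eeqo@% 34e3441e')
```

'm  o0&4g4224eeq'

Each match is replaced by ''.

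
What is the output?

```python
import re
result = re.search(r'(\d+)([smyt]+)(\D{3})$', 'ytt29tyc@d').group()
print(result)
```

Pattern: one or more of a digit (captured); then one or more of one of [smyt] (captured); then exactly 3 of a non-digit (captured); then anchored at the end.
The match spans [3:10] → '29tyc@d'.

29tyc@d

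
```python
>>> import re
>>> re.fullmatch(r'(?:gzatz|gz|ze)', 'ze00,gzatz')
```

None

`re.fullmatch` is like wrapping the pattern in `^…$` (in single-line mode).
Here the string isn't matched end-to-end, so the call returns None.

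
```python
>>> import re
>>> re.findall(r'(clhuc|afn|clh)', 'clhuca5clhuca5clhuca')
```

`|` is ordered: at each position the engine commits to the first alternative that works.
Scanning left to right: at [0:5] match 'clhuc', group 1 = 'clhuc'; at [7:12] match 'clhuc', group 1 = 'clhuc'; at [14:19] match 'clhuc', group 1 = 'clhuc'.
Because there's exactly one group, `findall` drops the full match and keeps group 1 from each hit.

['clhuc', 'clhuc', 'clhuc']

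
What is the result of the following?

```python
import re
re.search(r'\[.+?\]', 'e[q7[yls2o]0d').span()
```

(1, 11)

The match spans [1:11] → '[q7[yls2o]'.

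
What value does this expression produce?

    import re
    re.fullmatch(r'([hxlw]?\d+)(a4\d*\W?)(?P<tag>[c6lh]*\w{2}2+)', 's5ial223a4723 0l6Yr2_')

`re.fullmatch` requires the pattern to consume the entire string.
Here the pattern can't cover the whole string, so the call returns None.

None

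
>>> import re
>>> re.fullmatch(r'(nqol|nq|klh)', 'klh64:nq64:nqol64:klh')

`fullmatch` succeeds only if the pattern covers the string from start to end.
Here there's no way to consume every character, so the call returns None.

None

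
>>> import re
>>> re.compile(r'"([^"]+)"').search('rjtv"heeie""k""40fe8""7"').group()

`re.search` scans for the first position where the pattern succeeds.
The match spans [4:11] → '"heeie"'.
Captured: group 1 = 'heeie'.

'"heeie"'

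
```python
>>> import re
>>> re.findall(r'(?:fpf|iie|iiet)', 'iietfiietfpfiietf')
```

['iie', 'iie', 'fpf', 'iie']

Alternation tries branches left to right and keeps the first one that lets the overall match succeed at that position.
Scanning left to right: at [0:3] → 'iie'; at [5:8] → 'iie'; at [9:12] → 'fpf'; at [12:15] → 'iie'.
With no groups in the pattern, `findall` gives back each whole match — 4 here.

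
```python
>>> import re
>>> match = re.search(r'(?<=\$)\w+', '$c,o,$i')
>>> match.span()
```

(1, 2)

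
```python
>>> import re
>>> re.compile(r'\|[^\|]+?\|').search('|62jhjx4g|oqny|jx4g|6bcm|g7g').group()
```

'|62jhjx4g|'

The match spans [0:10] → '|62jhjx4g|'.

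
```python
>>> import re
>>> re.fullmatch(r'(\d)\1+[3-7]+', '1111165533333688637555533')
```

None

`fullmatch` succeeds only if the pattern covers the string from start to end.
Here there's no way to consume every character, so the call returns None.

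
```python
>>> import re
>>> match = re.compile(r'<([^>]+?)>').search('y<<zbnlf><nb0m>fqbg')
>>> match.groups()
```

The match spans [1:9] → '<<zbnlf>'.
Captured: group 1 = '<zbnlf'.

('<zbnlf',)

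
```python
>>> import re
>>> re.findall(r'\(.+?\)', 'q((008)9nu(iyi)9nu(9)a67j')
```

['((008)', '(iyi)', '(9)']

Because the quantifier is non-greedy, it stops expanding at the earliest point where the rest of the pattern can succeed.
Since nothing is captured, `findall` lists the 3 matched substrings directly.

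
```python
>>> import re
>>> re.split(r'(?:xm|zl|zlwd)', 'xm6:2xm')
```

Matches to split on: at [0:2] → 'xm'; at [5:7] → 'xm'.
Each match becomes a cut point; 3 segments remain.

['', '6:2', '']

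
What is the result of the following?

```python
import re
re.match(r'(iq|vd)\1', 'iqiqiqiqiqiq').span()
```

`re.match` won't scan ahead — the pattern has to work from the very first character.
The match spans [0:4] → 'iqiq'.

(0, 4)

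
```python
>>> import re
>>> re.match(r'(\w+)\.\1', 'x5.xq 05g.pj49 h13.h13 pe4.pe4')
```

None

`re.match` won't scan ahead — the pattern has to work from the very first character.
Here position 0 doesn't satisfy it, so the call returns None.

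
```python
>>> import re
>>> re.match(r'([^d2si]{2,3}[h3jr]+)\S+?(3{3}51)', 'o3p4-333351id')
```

None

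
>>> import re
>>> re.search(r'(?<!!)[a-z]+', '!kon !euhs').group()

'on'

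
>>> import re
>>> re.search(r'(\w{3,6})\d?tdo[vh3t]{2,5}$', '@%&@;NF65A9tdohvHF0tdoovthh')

None

This matches 3 to 6 of a word character (captured); then optionally a digit, then the literal 'tdo', then 2 to 5 of one of [vh3t]; then anchored at the end.
`re.search` scans for the first position where the pattern succeeds.
Here the pattern never matches, so the call returns None.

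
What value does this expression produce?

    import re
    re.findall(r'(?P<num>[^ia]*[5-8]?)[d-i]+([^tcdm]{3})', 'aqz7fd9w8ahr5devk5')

[('qz7f', '9w8'), ('hr5d', 'vk5')]

The pattern matches zero or more of any character except [ia], then optionally a character in [5-8] (captured as 'num'); then one or more of a character in [d-i]; then exactly 3 of any character except [tcdm] (captured).
Multiple groups make `findall` return tuples — one 2-tuple for each match.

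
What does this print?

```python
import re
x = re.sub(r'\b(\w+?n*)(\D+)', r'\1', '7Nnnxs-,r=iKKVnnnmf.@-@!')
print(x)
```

7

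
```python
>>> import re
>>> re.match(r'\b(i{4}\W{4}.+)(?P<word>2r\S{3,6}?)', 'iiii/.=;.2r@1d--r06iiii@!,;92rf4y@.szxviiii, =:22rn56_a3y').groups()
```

Pattern: a word boundary (`\b`, zero-width); then exactly 4 of a literal 'i', then exactly 4 of a non-word character, then one or more of any character (captured); then the literal '2r', then 3 to 6 of a non-whitespace character (lazy) (captured as 'word').
The `?` after the quantifier makes it lazy — it takes as little as possible before letting the rest of the pattern try.
With `match`, the pattern is implicitly anchored at the beginning.
The match spans [0:53] → 'iiii/.=;.2r@1d--r06iiii@!,;92rf4y@.szxviiii, =:22rn56'.
Captured: group 1 = 'iiii/.=;.2r@1d--r06iiii@!,;92rf4y@.szxviiii, =:2', group 2 = '2rn56'.

('iiii/.=;.2r@1d--r06iiii@!,;92rf4y@.szxviiii, =:2', '2rn56')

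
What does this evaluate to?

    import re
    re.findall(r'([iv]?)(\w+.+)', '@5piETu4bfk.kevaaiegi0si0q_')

[('', '5piETu4bfk.kevaaiegi0si0q_')]

Pattern: optionally one of [iv] (captured); then one or more of a word character, then one or more of any character (captured).
Multiple groups make `findall` return tuples — one 2-tuple for the one match.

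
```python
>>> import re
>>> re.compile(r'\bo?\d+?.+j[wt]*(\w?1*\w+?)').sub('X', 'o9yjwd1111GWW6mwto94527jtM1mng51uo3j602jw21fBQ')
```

The pattern matches a word boundary (`\b`, zero-width); then optionally the literal 'o', then one or more of a digit (lazy); then one or more of any character, then the literal 'j', then zero or more of one of [wt]; then optionally a word character, then zero or more of a literal '1', then one or more of a word character (lazy) (captured).
Because the quantifier is non-greedy, it stops expanding at the earliest point where the rest of the pattern can succeed.
Matches: at [0:44] → 'o9yjwd1111GWW6mwto94527jtM1mng51uo3j602jw21f'.
Every occurrence is swapped for 'X'.

'XBQ'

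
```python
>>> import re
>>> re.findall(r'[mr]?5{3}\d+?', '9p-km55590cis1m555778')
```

['m5559', 'm5557']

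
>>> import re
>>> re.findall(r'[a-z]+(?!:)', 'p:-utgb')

['utgb']

Because the assertion is negative and zero-width, positions next to the forbidden text are skipped.
`findall` yields the raw match text (1 of them) because the pattern has no groups.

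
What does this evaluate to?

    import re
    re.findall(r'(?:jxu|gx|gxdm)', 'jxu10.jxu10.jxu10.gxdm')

['jxu', 'jxu', 'jxu', 'gx']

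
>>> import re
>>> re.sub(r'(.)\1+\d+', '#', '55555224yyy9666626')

After group 1 captures some text, `\1` only succeeds where that same text appears again.
Matches: at [0:8] → '55555224'; at [8:18] → 'yyy9666626'.
Every occurrence is swapped for '#'.

'##'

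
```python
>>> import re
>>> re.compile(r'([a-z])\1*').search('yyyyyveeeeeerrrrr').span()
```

A backreference is literal: `\1` must see the identical characters the first group matched.
`re.search` scans for the first position where the pattern succeeds.
The match spans [0:5] → 'yyyyy'.
Captured: group 1 = 'y'.

(0, 5)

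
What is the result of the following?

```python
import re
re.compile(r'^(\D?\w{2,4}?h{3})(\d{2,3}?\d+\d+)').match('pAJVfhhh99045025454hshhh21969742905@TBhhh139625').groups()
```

('pAJVfhhh', '99045025454')

Pattern: anchored at the start of the string; then optionally a non-digit, then 2 to 4 of a word character (lazy), then exactly 3 of the literal 'h' (captured); then 2 to 3 of a digit (lazy), then one or more of a digit, then one or more of a digit (captured).
`re.match` won't scan ahead — the pattern has to work from the very first character.
The match spans [0:19] → 'pAJVfhhh99045025454'.
Captured: group 1 = 'pAJVfhhh', group 2 = '99045025454'.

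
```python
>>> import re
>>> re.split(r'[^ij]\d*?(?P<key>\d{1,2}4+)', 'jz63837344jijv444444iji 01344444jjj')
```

['j', '7344', 'jij', '444444', 'iji', '1344444', 'jjj']

This matches any character except [ij], then zero or more of a digit (lazy); then 1 to 2 of a digit, then one or more of the literal '4' (captured as 'key').
Because the quantifier is non-greedy, it stops expanding at the earliest point where the rest of the pattern can succeed.
Matches to split on: at [1:10] → 'z63837344'; at [13:20] → 'v444444'; at [23:32] → ' 01344444'.
The group in the pattern means `split` returns the separators' captures alongside the pieces.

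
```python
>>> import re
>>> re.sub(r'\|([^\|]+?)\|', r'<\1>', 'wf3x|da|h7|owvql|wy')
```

'wf3x<da>h7<owvql>wy'

Matches: at [4:8] → '|da|'; at [10:17] → '|owvql|'.
Each match is replaced using the text its own group 1 captured.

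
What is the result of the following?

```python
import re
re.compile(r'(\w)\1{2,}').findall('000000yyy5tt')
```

['0', 'y']

`\1` has to match the exact text group 1 already captured.
Scanning left to right: at [0:6] match '000000', group 1 = '0'; at [6:9] match 'yyy', group 1 = 'y'.
`findall` collects group 1 from each match (2 total).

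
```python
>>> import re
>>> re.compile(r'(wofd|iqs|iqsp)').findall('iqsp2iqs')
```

['iqs', 'iqs']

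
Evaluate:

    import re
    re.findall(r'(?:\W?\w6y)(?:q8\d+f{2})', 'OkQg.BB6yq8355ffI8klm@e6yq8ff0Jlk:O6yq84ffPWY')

['B6yq8355ff', ':O6yq84ff']

No capturing groups, so `findall` returns the 2 full match strings.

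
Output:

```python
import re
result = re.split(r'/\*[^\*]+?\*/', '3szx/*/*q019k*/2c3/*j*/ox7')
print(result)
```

['3szx/*', '2c3', 'ox7']

Matches to split on: at [6:15] → '/*q019k*/'; at [18:23] → '/*j*/'.
Splitting on the pattern gives 3 pieces.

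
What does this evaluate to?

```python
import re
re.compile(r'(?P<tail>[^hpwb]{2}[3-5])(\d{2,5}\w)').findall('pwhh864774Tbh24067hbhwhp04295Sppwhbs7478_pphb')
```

[('864', '774T'), ('s74', '78_')]

Pattern: exactly 2 of any character except [hpwb], then a character in [3-5] (captured as 'tail'); then 2 to 5 of a digit, then a word character (captured).
With 2 capturing groups, `findall` returns a 2-tuple per match.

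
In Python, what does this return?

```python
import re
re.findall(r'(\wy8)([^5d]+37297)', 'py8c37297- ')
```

[('py8', 'c37297')]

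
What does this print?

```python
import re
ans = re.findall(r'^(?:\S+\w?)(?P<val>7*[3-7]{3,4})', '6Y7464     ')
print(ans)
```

['464']

This matches anchored at the start of the string; then one or more of a non-whitespace character, then optionally a word character (non-capturing group); then zero or more of the literal '7', then 3 to 4 of a character in [3-7] (captured as 'val').
Matches: at [0:6] match '6Y7464', group 1 = '464'.
`findall` collects group 1 from the one match (1 total).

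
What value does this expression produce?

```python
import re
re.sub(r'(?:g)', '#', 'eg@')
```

'e#@'

Pattern: a literal 'g' (non-capturing group).
Matches: at [1:2] → 'g'.
Each match is replaced by '#'.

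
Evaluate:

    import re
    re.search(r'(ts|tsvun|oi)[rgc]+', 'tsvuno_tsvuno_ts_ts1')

Here the pattern never matches, so the call returns None.

None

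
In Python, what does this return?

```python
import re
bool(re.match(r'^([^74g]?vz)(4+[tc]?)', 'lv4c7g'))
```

The pattern matches anchored at the start of the string; then optionally any character except [74g], then the literal 'vz' (captured); then one or more of the literal '4', then optionally one of [tc] (captured).
`re.match` only tries the pattern at the start of the string.
Here the pattern fails at index 0, so the call returns None, and `bool(None)` is False.

False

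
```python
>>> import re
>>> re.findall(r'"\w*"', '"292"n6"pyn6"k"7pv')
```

With no groups in the pattern, `findall` gives back each whole match — 2 here.

['"292"', '"pyn6"']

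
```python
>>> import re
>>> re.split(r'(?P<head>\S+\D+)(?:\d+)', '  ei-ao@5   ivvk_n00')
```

['  ', 'ei-ao@5   ivvk_n', '']

This matches one or more of a non-whitespace character, then one or more of a non-digit (captured as 'head'); then one or more of a digit (non-capturing group).
Because the pattern has a capturing group, `split` also inserts each captured text between the pieces.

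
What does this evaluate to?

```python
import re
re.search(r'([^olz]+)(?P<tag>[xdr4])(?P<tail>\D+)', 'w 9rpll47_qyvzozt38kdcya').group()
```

'w 9rpll'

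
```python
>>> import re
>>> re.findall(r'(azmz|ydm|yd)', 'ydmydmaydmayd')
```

['ydm', 'ydm', 'ydm', 'yd']

Branches in `(...|...)` are attempted left-to-right; the first branch that allows the whole pattern to succeed is taken.
Scanning left to right: at [0:3] match 'ydm', group 1 = 'ydm'; at [3:6] match 'ydm', group 1 = 'ydm'; at [7:10] match 'ydm', group 1 = 'ydm'; at [11:13] match 'yd', group 1 = 'yd'.
With a single group, `findall` returns only what that group captured — 4 items.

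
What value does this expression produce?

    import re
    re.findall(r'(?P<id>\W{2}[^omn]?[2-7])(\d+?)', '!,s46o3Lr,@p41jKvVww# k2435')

This matches exactly 2 of a non-word character, then optionally any character except [omn], then a character in [2-7] (captured as 'id'); then one or more of a digit (lazy) (captured).
A `+?`/`*?`/`{m,n}?` starts at its minimum and grows only as far as needed for what follows to match.
Walking the string: at [0:5] match '!,s46', groups = ('!,s4', '6'); at [9:14] match ',@p41', groups = (',@p4', '1'); at [20:25] match '# k24', groups = ('# k2', '4').
With 2 capturing groups, `findall` returns a 2-tuple per match.

[('!,s4', '6'), (',@p4', '1'), ('# k2', '4')]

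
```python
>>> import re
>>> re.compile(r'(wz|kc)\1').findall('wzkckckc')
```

`\1` is not a pattern — it's the concrete string captured by group 1, re-applied verbatim.
Matches: at [2:6] match 'kckc', group 1 = 'kc'.
Because there's exactly one group, `findall` drops the full match and keeps group 1 from the one hit.

['kc']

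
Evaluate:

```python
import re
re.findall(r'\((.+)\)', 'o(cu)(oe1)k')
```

Scanning left to right: at [1:10] match '(cu)(oe1)', group 1 = 'cu)(oe1'.
`findall` collects group 1 from the one match (1 total).

['cu)(oe1']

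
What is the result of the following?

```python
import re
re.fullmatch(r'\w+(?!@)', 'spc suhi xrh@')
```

None

`fullmatch` succeeds only if the pattern covers the string from start to end.
Here the string isn't matched end-to-end, so the call returns None.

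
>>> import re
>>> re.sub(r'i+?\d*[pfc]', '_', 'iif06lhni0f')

The pattern matches one or more of the literal 'i' (lazy), then zero or more of a digit; then one of [pfc].
Matches: at [0:3] → 'iif'; at [8:11] → 'i0f'.
`sub` substitutes '_' at each match site.

'_06lhn_'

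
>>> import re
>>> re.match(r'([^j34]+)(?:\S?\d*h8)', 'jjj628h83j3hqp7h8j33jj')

`re.match` only tries the pattern at the start of the string.
Here the string doesn't start with a match, so the call returns None.

None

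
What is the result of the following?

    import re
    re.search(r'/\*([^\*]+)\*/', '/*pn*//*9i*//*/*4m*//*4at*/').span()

Unlike `match`, `search` isn't anchored — it looks for the pattern anywhere in the string.
The match spans [0:6] → '/*pn*/'.
Captured: group 1 = 'pn'.

(0, 6)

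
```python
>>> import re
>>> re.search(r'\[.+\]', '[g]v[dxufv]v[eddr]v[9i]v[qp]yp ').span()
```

(0, 28)

`re.search` scans for the first position where the pattern succeeds.
The match spans [0:28] → '[g]v[dxufv]v[eddr]v[9i]v[qp]'.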